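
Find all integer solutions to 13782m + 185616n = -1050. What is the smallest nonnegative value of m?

gcd(185616, 13782):
  185616 = 13·13782 + 6450
  13782 = 2·6450 + 882
  6450 = 7·882 + 276
  882 = 3·276 + 54
  276 = 5·54 + 6
  54 = 9·6
so gcd(185616, 13782) = 6.
6 divides -1050, so solutions exist.
Back-substitute for Bézout coefficients:
  6 = 276 - 5·54
  ... = 13782·(-3367) + 185616·(250)
Scale by -1050/6 = -175: (m₀, n₀) = (589225, -43750).
General solution: m = 589225 + 30936t, n = -43750 - 2297t for integer t.
m ≥ 0: smallest is 589225 mod 30936 = 1441 (at t = -19), with n = -107.

1441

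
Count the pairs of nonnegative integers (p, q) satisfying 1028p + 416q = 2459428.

23

gcd(1028, 416):
  1028 = 2·416 + 196
  416 = 2·196 + 24
  196 = 8·24 + 4
  24 = 6·4
so gcd(1028, 416) = 4.
Back-substitute for Bézout coefficients:
  4 = 196 - 8·24
  ... = 1028·(17) + 416·(-42)
Scale by 614857: one solution is (10452569, -25823994). Reduce p mod 104: (49, 5791).
General: p = 49 + 104t, q = 5791 - 257t.
p ≥ 0 ⇒ t ≥ 0; q ≥ 0 ⇒ t ≤ 22. So t ∈ [0, 22]: 23 solutions.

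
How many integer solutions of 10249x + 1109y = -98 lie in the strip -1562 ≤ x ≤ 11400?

gcd(10249, 1109) = 1.
By Bézout, 10249·(-120) + 1109·(1109) = 1.
Particular solution: (670, -6192).
General solution: x = 670 + 1109t, y = -6192 - 10249t for integer t.
-1562 ≤ 670 + 1109t ≤ 11400 gives t ∈ [-2, 9], which is 12 values.

12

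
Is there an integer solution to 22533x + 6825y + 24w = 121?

no

gcd(22533, 6825) = 21  (22533 = 3*6825 + 2058, 6825 = 3*2058 + 651, 2058 = 3*651 + 105, 651 = 6*105 + 21, 105 = 5*21).
gcd(21, 24) = 3.
3 does not divide 121 (remainder 1), so no integer solutions.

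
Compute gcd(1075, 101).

gcd(1075, 101):
  1075 = 10*101 + 65
  101 = 1*65 + 36
  65 = 1*36 + 29
  36 = 1*29 + 7
  29 = 4*7 + 1
  7 = 7*1
so gcd(1075, 101) = 1.

1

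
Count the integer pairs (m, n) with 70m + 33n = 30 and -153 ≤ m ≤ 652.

25

gcd(70, 33) = 1.
By Bézout, 70×(-8) + 33×(17) = 1.
Particular solution: (24, -50).
General solution: m = 24 + 33t, n = -50 - 70t for integer t.
-153 ≤ 24 + 33t ≤ 652 gives t ∈ [-5, 19], which is 25 values.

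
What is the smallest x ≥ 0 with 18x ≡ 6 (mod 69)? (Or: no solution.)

gcd(69, 18) = 3.
3 divides 6, so solutions exist.
By Bézout, 18·(4) + 69·(-1) = 3.
So 18·(4) ≡ 3 (mod 69); multiply by 2: x ≡ 8 (mod 23).
Smallest nonnegative: x = 8 mod 23 = 8.

8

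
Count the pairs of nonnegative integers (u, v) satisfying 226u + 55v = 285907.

23

gcd(226, 55) = 1  (226 = 4·55 + 6, 55 = 9·6 + 1, 6 = 6·1).
Back-substituting, 226·(-9) + 55·(37) = 1.
Scale by 285907: one solution is (-2573163, 10578559). Reduce u mod 55: (12, 5149).
General: u = 12 + 55t, v = 5149 - 226t.
u ≥ 0 ⇒ t ≥ 0; v ≥ 0 ⇒ t ≤ 22. So t ∈ [0, 22]: 23 solutions.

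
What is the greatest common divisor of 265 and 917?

gcd(917, 265):
  917 = 3×265 + 122
  265 = 2×122 + 21
  122 = 5×21 + 17
  21 = 1×17 + 4
  17 = 4×4 + 1
  4 = 4×1
so gcd(917, 265) = 1.

1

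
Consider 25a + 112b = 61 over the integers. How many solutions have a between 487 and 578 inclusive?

gcd(112, 25) = 1.
By Bézout, 25*(9) + 112*(-2) = 1.
Particular solution: (101, -22).
General solution: a = 101 + 112t, b = -22 - 25t for integer t.
487 ≤ 101 + 112t ≤ 578 gives t ∈ [4, 4], which is 1 value.

1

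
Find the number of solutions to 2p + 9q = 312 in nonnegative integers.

18

gcd(9, 2):
  9 = 4*2 + 1
  2 = 2*1
so gcd(9, 2) = 1.
Back-substitute for Bézout coefficients:
  1 = 9 - 4*2
  ... = 2*(-4) + 9*(1)
Scale by 312: one solution is (-1248, 312). Reduce p mod 9: (3, 34).
General: p = 3 + 9t, q = 34 - 2t.
p ≥ 0 ⇒ t ≥ 0; q ≥ 0 ⇒ t ≤ 17. So t ∈ [0, 17]: 18 solutions.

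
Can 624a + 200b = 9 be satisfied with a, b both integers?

no

gcd(624, 200):
  624 = 3×200 + 24
  200 = 8×24 + 8
  24 = 3×8
so gcd(624, 200) = 8.
8 does not divide 9 (remainder 1), so no integer solutions.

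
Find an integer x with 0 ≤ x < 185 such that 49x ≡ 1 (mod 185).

gcd(185, 49) = 1.
By Bézout, 49*(34) + 185*(-9) = 1.
So 49*34 ≡ 1 (mod 185), and 34 mod 185 = 34.

34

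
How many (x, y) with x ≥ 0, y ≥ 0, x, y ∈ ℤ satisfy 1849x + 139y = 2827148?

11

gcd(1849, 139):
  1849 = 13*139 + 42
  139 = 3*42 + 13
  42 = 3*13 + 3
  13 = 4*3 + 1
  3 = 3*1
so gcd(1849, 139) = 1.
Back-substitute for Bézout coefficients:
  1 = 13 - 4*3
  ... = 1849*(-43) + 139*(572)
Scale by 2827148: one solution is (-121567364, 1617128656). Reduce x mod 139: (90, 19142).
General: x = 90 + 139t, y = 19142 - 1849t.
x ≥ 0 ⇒ t ≥ 0; y ≥ 0 ⇒ t ≤ 10. So t ∈ [0, 10]: 11 solutions.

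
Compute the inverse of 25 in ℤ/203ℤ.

65

gcd(203, 25) = 1  (203 = 8*25 + 3, 25 = 8*3 + 1, 3 = 3*1).
Back-substituting, 25*(65) + 203*(-8) = 1.
So 25*65 ≡ 1 (mod 203), and 65 mod 203 = 65.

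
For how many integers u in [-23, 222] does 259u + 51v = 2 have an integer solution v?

4

gcd(259, 51):
  259 = 5*51 + 4
  51 = 12*4 + 3
  4 = 1*3 + 1
  3 = 3*1
so gcd(259, 51) = 1.
Back-substitute for Bézout coefficients:
  1 = 4 - 1*3
  ... = 259*(13) + 51*(-66)
Scale by 2: particular solution (26, -132); reduce u mod 51: (26, -132).
General solution: u = 26 + 51t, v = -132 - 259t for integer t.
-23 ≤ 26 + 51t ≤ 222 gives t ∈ [0, 3], which is 4 values.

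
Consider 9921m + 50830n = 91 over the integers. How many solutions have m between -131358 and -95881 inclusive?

1

gcd(50830, 9921) = 1.
By Bézout, 9921*(3361) + 50830*(-656) = 1.
Particular solution: (871, -170).
General solution: m = 871 + 50830t, n = -170 - 9921t for integer t.
-131358 ≤ 871 + 50830t ≤ -95881 gives t ∈ [-2, -2], which is 1 value.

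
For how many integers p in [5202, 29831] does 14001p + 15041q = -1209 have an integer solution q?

gcd(15041, 14001) = 13.
By Bézout, 14001×(188) + 15041×(-175) = 13.
Particular solution: (1028, -957).
General solution: p = 1028 + 1157t, q = -957 - 1077t for integer t.
5202 ≤ 1028 + 1157t ≤ 29831 gives t ∈ [4, 24], which is 21 values.

21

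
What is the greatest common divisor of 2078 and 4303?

gcd(4303, 2078) = 1  (4303 = 2*2078 + 147, 2078 = 14*147 + 20, 147 = 7*20 + 7, 20 = 2*7 + 6, 7 = 1*6 + 1, 6 = 6*1).

1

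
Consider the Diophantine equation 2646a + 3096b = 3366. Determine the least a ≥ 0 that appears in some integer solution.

137

gcd(3096, 2646):
  3096 = 1·2646 + 450
  2646 = 5·450 + 396
  450 = 1·396 + 54
  396 = 7·54 + 18
  54 = 3·18
so gcd(3096, 2646) = 18.
18 divides 3366, so solutions exist.
Back-substitute for Bézout coefficients:
  18 = 396 - 7·54
  ... = 2646·(55) + 3096·(-47)
Scale by 3366/18 = 187: (a₀, b₀) = (10285, -8789).
General solution: a = 10285 + 172t, b = -8789 - 147t for integer t.
a ≥ 0: smallest is 10285 mod 172 = 137 (at t = -59), with b = -116.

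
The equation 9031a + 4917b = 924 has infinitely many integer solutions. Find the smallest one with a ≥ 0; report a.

354

gcd(9031, 4917) = 11  (9031 = 1*4917 + 4114, 4917 = 1*4114 + 803, 4114 = 5*803 + 99, 803 = 8*99 + 11, 99 = 9*11).
11 divides 924, so solutions exist.
Back-substituting, 9031*(-49) + 4917*(90) = 11.
Scale by 924/11 = 84: (a₀, b₀) = (-4116, 7560).
General solution: a = -4116 + 447t, b = 7560 - 821t for integer t.
a ≥ 0: smallest is -4116 mod 447 = 354 (at t = 10), with b = -650.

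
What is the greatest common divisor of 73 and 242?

1

gcd(242, 73):
  242 = 3·73 + 23
  73 = 3·23 + 4
  23 = 5·4 + 3
  4 = 1·3 + 1
  3 = 3·1
so gcd(242, 73) = 1.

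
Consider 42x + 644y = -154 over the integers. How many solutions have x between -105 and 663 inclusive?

gcd(644, 42) = 14.
By Bézout, 42*(-15) + 644*(1) = 14.
Particular solution: (27, -2).
General solution: x = 27 + 46t, y = -2 - 3t for integer t.
-105 ≤ 27 + 46t ≤ 663 gives t ∈ [-2, 13], which is 16 values.

16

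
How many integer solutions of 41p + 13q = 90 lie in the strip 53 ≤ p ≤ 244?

15

gcd(41, 13) = 1.
By Bézout, 41·(-6) + 13·(19) = 1.
Particular solution: (6, -12).
General solution: p = 6 + 13t, q = -12 - 41t for integer t.
53 ≤ 6 + 13t ≤ 244 gives t ∈ [4, 18], which is 15 values.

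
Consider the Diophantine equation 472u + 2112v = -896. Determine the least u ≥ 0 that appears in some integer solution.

gcd(2112, 472) = 8.
8 divides -896, so solutions exist.
By Bézout, 472*(-85) + 2112*(19) = 8.
Scale by -896/8 = -112: (u₀, v₀) = (9520, -2128).
General solution: u = 9520 + 264t, v = -2128 - 59t for integer t.
u ≥ 0: smallest is 9520 mod 264 = 16 (at t = -36), with v = -4.

16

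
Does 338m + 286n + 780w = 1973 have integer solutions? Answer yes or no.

no

gcd(338, 286):
  338 = 1·286 + 52
  286 = 5·52 + 26
  52 = 2·26
so gcd(338, 286) = 26.
gcd(26, 780) = 26.
26 does not divide 1973 (remainder 23), so no integer solutions.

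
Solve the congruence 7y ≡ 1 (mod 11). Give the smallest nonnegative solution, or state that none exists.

gcd(11, 7) = 1.
1 divides 1, so solutions exist.
By Bézout, 7×(-3) + 11×(2) = 1.
So 7×(-3) ≡ 1 (mod 11); multiply by 1: y ≡ -3 (mod 11).
Smallest nonnegative: y = -3 mod 11 = 8.

8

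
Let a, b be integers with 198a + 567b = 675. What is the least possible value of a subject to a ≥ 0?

gcd(567, 198):
  567 = 2*198 + 171
  198 = 1*171 + 27
  171 = 6*27 + 9
  27 = 3*9
so gcd(567, 198) = 9.
9 divides 675, so solutions exist.
Back-substitute for Bézout coefficients:
  9 = 171 - 6*27
  ... = 198*(-20) + 567*(7)
Scale by 675/9 = 75: (a₀, b₀) = (-1500, 525).
General solution: a = -1500 + 63t, b = 525 - 22t for integer t.
a ≥ 0: smallest is -1500 mod 63 = 12 (at t = 24), with b = -3.

12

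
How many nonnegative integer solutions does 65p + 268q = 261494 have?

15

gcd(268, 65) = 1.
By Bézout, 65*(33) + 268*(-8) = 1.
One solution: (238, 918).
General: p = 238 + 268t, q = 918 - 65t.
p ≥ 0 ⇒ t ≥ 0; q ≥ 0 ⇒ t ≤ 14. So t ∈ [0, 14]: 15 solutions.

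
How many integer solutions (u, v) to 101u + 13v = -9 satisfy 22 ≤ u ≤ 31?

gcd(101, 13) = 1  (101 = 7×13 + 10, 13 = 1×10 + 3, 10 = 3×3 + 1, 3 = 3×1).
Back-substituting, 101×(4) + 13×(-31) = 1.
Scale by -9: particular solution (-36, 279); reduce u mod 13: (3, -24).
General solution: u = 3 + 13t, v = -24 - 101t for integer t.
22 ≤ 3 + 13t ≤ 31 gives t ∈ [2, 2], which is 1 value.

1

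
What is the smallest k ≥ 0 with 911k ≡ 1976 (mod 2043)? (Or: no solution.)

gcd(2043, 911):
  2043 = 2·911 + 221
  911 = 4·221 + 27
  221 = 8·27 + 5
  27 = 5·5 + 2
  5 = 2·2 + 1
  2 = 2·1
so gcd(2043, 911) = 1.
1 divides 1976, so solutions exist.
Back-substitute for Bézout coefficients:
  1 = 5 - 2·2
  ... = 911·(-832) + 2043·(371)
So 911·(-832) ≡ 1 (mod 2043); multiply by 1976: k ≡ -1644032 (mod 2043).
Smallest nonnegative: k = -1644032 mod 2043 = 583.

583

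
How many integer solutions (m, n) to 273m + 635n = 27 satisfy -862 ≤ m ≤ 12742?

gcd(635, 273) = 1.
By Bézout, 273*(107) + 635*(-46) = 1.
Particular solution: (349, -150).
General solution: m = 349 + 635t, n = -150 - 273t for integer t.
-862 ≤ 349 + 635t ≤ 12742 gives t ∈ [-1, 19], which is 21 values.

21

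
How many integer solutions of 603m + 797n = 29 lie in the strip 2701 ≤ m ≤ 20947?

23

gcd(797, 603):
  797 = 1*603 + 194
  603 = 3*194 + 21
  194 = 9*21 + 5
  21 = 4*5 + 1
  5 = 5*1
so gcd(797, 603) = 1.
Back-substitute for Bézout coefficients:
  1 = 21 - 4*5
  ... = 603*(152) + 797*(-115)
Scale by 29: particular solution (4408, -3335); reduce m mod 797: (423, -320).
General solution: m = 423 + 797t, n = -320 - 603t for integer t.
2701 ≤ 423 + 797t ≤ 20947 gives t ∈ [3, 25], which is 23 values.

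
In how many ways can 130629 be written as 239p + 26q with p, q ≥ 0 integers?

21

gcd(239, 26) = 1  (239 = 9*26 + 5, 26 = 5*5 + 1, 5 = 5*1).
Back-substituting, 239*(-5) + 26*(46) = 1.
Scale by 130629: one solution is (-653145, 6008934). Reduce p mod 26: (1, 5015).
General: p = 1 + 26t, q = 5015 - 239t.
p ≥ 0 ⇒ t ≥ 0; q ≥ 0 ⇒ t ≤ 20. So t ∈ [0, 20]: 21 solutions.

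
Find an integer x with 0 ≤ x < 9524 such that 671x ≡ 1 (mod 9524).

2271

gcd(9524, 671) = 1  (9524 = 14×671 + 130, 671 = 5×130 + 21, 130 = 6×21 + 4, 21 = 5×4 + 1, 4 = 4×1).
Back-substituting, 671×(2271) + 9524×(-160) = 1.
So 671×2271 ≡ 1 (mod 9524), and 2271 mod 9524 = 2271.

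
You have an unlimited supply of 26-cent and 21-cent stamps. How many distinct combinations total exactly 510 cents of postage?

1

Need nonnegative integers with 26j + 21k = 510.
gcd(26, 21) = 1, and 26·(-4) + 21·(5) = 1.
So (j₀, k₀) = (-2040, 2550); general j = -2040 + 21t, k = 2550 - 26t.
j ≥ 0 ⇒ t ≥ 98; k ≥ 0 ⇒ t ≤ 98. That's 1 value of t.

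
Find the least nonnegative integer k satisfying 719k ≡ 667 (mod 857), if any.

138

gcd(857, 719) = 1  (857 = 1*719 + 138, 719 = 5*138 + 29, 138 = 4*29 + 22, 29 = 1*22 + 7, 22 = 3*7 + 1, 7 = 7*1).
1 divides 667, so solutions exist.
Back-substituting, 719*(-118) + 857*(99) = 1.
So 719*(-118) ≡ 1 (mod 857); multiply by 667: k ≡ -78706 (mod 857).
Smallest nonnegative: k = -78706 mod 857 = 138.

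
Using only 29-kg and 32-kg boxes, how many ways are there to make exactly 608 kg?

1

Need nonnegative integers with 29j + 32k = 608.
gcd(29, 32) = 1, and 29·(-11) + 32·(10) = 1.
So (j₀, k₀) = (-6688, 6080); general j = -6688 + 32t, k = 6080 - 29t.
j ≥ 0 ⇒ t ≥ 209; k ≥ 0 ⇒ t ≤ 209. That's 1 value of t.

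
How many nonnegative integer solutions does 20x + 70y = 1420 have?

gcd(70, 20) = 10  (70 = 3*20 + 10, 20 = 2*10).
Back-substituting, 20*(-3) + 70*(1) = 10.
Scale by 142: one solution is (-426, 142). Reduce x mod 7: (1, 20).
General: x = 1 + 7t, y = 20 - 2t.
x ≥ 0 ⇒ t ≥ 0; y ≥ 0 ⇒ t ≤ 10. So t ∈ [0, 10]: 11 solutions.

11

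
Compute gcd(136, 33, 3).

1

gcd(136, 33):
  136 = 4·33 + 4
  33 = 8·4 + 1
  4 = 4·1
so gcd(136, 33) = 1.
gcd(1, 3) = 1.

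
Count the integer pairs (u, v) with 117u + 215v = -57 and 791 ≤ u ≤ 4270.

gcd(215, 117):
  215 = 1*117 + 98
  117 = 1*98 + 19
  98 = 5*19 + 3
  19 = 6*3 + 1
  3 = 3*1
so gcd(215, 117) = 1.
Back-substitute for Bézout coefficients:
  1 = 19 - 6*3
  ... = 117*(68) + 215*(-37)
Scale by -57: particular solution (-3876, 2109); reduce u mod 215: (209, -114).
General solution: u = 209 + 215t, v = -114 - 117t for integer t.
791 ≤ 209 + 215t ≤ 4270 gives t ∈ [3, 18], which is 16 values.

16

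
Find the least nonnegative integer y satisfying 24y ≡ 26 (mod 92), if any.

no solution

gcd(92, 24):
  92 = 3×24 + 20
  24 = 1×20 + 4
  20 = 5×4
so gcd(92, 24) = 4.
4 does not divide 26, so the congruence has no solution.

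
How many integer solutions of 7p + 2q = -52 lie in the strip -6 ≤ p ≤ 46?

27

gcd(7, 2) = 1.
By Bézout, 7*(1) + 2*(-3) = 1.
Particular solution: (0, -26).
General solution: p = 0 + 2t, q = -26 - 7t for integer t.
-6 ≤ 0 + 2t ≤ 46 gives t ∈ [-3, 23], which is 27 values.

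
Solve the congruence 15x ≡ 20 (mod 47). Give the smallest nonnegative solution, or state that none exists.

gcd(47, 15) = 1.
1 divides 20, so solutions exist.
By Bézout, 15·(22) + 47·(-7) = 1.
So 15·(22) ≡ 1 (mod 47); multiply by 20: x ≡ 440 (mod 47).
Smallest nonnegative: x = 440 mod 47 = 17.

17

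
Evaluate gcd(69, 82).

1

gcd(82, 69):
  82 = 1*69 + 13
  69 = 5*13 + 4
  13 = 3*4 + 1
  4 = 4*1
so gcd(82, 69) = 1.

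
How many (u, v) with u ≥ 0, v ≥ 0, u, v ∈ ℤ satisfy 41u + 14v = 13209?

gcd(41, 14) = 1.
By Bézout, 41*(-1) + 14*(3) = 1.
One solution: (7, 923).
General: u = 7 + 14t, v = 923 - 41t.
u ≥ 0 ⇒ t ≥ 0; v ≥ 0 ⇒ t ≤ 22. So t ∈ [0, 22]: 23 solutions.

23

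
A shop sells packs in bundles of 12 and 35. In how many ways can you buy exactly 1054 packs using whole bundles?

3

Need nonnegative integers with 12j + 35k = 1054.
gcd(12, 35) = 1, and 12·(3) + 35·(-1) = 1.
So (j₀, k₀) = (3162, -1054); general j = 3162 + 35t, k = -1054 - 12t.
j ≥ 0 ⇒ t ≥ -90; k ≥ 0 ⇒ t ≤ -88. That's 3 values of t.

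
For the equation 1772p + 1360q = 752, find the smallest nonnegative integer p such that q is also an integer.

gcd(1772, 1360) = 4.
4 divides 752, so solutions exist.
By Bézout, 1772×(-33) + 1360×(43) = 4.
Scale by 752/4 = 188: (p₀, q₀) = (-6204, 8084).
General solution: p = -6204 + 340t, q = 8084 - 443t for integer t.
p ≥ 0: smallest is -6204 mod 340 = 256 (at t = 19), with q = -333.

256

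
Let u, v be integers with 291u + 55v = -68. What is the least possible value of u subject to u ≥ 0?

gcd(291, 55) = 1  (291 = 5*55 + 16, 55 = 3*16 + 7, 16 = 2*7 + 2, 7 = 3*2 + 1, 2 = 2*1).
1 divides -68, so solutions exist.
Back-substituting, 291*(-24) + 55*(127) = 1.
Scale by -68/1 = -68: (u₀, v₀) = (1632, -8636).
General solution: u = 1632 + 55t, v = -8636 - 291t for integer t.
u ≥ 0: smallest is 1632 mod 55 = 37 (at t = -29), with v = -197.

37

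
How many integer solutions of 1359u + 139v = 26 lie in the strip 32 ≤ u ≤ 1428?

gcd(1359, 139) = 1  (1359 = 9*139 + 108, 139 = 1*108 + 31, 108 = 3*31 + 15, 31 = 2*15 + 1, 15 = 15*1).
Back-substituting, 1359*(-9) + 139*(88) = 1.
Scale by 26: particular solution (-234, 2288); reduce u mod 139: (44, -430).
General solution: u = 44 + 139t, v = -430 - 1359t for integer t.
32 ≤ 44 + 139t ≤ 1428 gives t ∈ [0, 9], which is 10 values.

10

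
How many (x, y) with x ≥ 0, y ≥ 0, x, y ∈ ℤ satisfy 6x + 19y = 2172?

20

gcd(19, 6):
  19 = 3*6 + 1
  6 = 6*1
so gcd(19, 6) = 1.
Back-substitute for Bézout coefficients:
  1 = 19 - 3*6
  ... = 6*(-3) + 19*(1)
Scale by 2172: one solution is (-6516, 2172). Reduce x mod 19: (1, 114).
General: x = 1 + 19t, y = 114 - 6t.
x ≥ 0 ⇒ t ≥ 0; y ≥ 0 ⇒ t ≤ 19. So t ∈ [0, 19]: 20 solutions.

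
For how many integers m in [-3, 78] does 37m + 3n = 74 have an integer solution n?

gcd(37, 3) = 1  (37 = 12*3 + 1, 3 = 3*1).
Back-substituting, 37*(1) + 3*(-12) = 1.
Scale by 74: particular solution (74, -888); reduce m mod 3: (2, 0).
General solution: m = 2 + 3t, n = 0 - 37t for integer t.
-3 ≤ 2 + 3t ≤ 78 gives t ∈ [-1, 25], which is 27 values.

27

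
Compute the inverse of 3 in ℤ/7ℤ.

5

gcd(7, 3):
  7 = 2*3 + 1
  3 = 3*1
so gcd(7, 3) = 1.
Back-substitute for Bézout coefficients:
  1 = 7 - 2*3
  ... = 3*(-2) + 7*(1)
So 3*-2 ≡ 1 (mod 7), and -2 mod 7 = 5.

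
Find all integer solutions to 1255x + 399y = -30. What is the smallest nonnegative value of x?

27

gcd(1255, 399):
  1255 = 3·399 + 58
  399 = 6·58 + 51
  58 = 1·51 + 7
  51 = 7·7 + 2
  7 = 3·2 + 1
  2 = 2·1
so gcd(1255, 399) = 1.
1 divides -30, so solutions exist.
Back-substitute for Bézout coefficients:
  1 = 7 - 3·2
  ... = 1255·(172) + 399·(-541)
Scale by -30/1 = -30: (x₀, y₀) = (-5160, 16230).
General solution: x = -5160 + 399t, y = 16230 - 1255t for integer t.
x ≥ 0: smallest is -5160 mod 399 = 27 (at t = 13), with y = -85.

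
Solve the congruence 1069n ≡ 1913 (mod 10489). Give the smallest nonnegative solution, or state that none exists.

gcd(10489, 1069):
  10489 = 9×1069 + 868
  1069 = 1×868 + 201
  868 = 4×201 + 64
  201 = 3×64 + 9
  64 = 7×9 + 1
  9 = 9×1
so gcd(10489, 1069) = 1.
1 divides 1913, so solutions exist.
Back-substitute for Bézout coefficients:
  1 = 64 - 7×9
  ... = 1069×(-1148) + 10489×(117)
So 1069×(-1148) ≡ 1 (mod 10489); multiply by 1913: n ≡ -2196124 (mod 10489).
Smallest nonnegative: n = -2196124 mod 10489 = 6566.

6566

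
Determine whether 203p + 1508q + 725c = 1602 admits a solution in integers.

no

gcd(1508, 203) = 29  (1508 = 7×203 + 87, 203 = 2×87 + 29, 87 = 3×29).
gcd(29, 725) = 29.
29 does not divide 1602 (remainder 7), so no integer solutions.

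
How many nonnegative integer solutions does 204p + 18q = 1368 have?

3

gcd(204, 18):
  204 = 11*18 + 6
  18 = 3*6
so gcd(204, 18) = 6.
Back-substitute for Bézout coefficients:
  6 = 204 - 11*18
  ... = 204*(1) + 18*(-11)
Scale by 228: one solution is (228, -2508). Reduce p mod 3: (0, 76).
General: p = 0 + 3t, q = 76 - 34t.
p ≥ 0 ⇒ t ≥ 0; q ≥ 0 ⇒ t ≤ 2. So t ∈ [0, 2]: 3 solutions.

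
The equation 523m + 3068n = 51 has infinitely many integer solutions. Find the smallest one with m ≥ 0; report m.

1889

gcd(3068, 523):
  3068 = 5·523 + 453
  523 = 1·453 + 70
  453 = 6·70 + 33
  70 = 2·33 + 4
  33 = 8·4 + 1
  4 = 4·1
so gcd(3068, 523) = 1.
1 divides 51, so solutions exist.
Back-substitute for Bézout coefficients:
  1 = 33 - 8·4
  ... = 523·(-745) + 3068·(127)
Scale by 51/1 = 51: (m₀, n₀) = (-37995, 6477).
General solution: m = -37995 + 3068t, n = 6477 - 523t for integer t.
m ≥ 0: smallest is -37995 mod 3068 = 1889 (at t = 13), with n = -322.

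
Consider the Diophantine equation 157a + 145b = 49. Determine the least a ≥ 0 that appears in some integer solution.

137

gcd(157, 145) = 1.
1 divides 49, so solutions exist.
By Bézout, 157×(-12) + 145×(13) = 1.
Scale by 49/1 = 49: (a₀, b₀) = (-588, 637).
General solution: a = -588 + 145t, b = 637 - 157t for integer t.
a ≥ 0: smallest is -588 mod 145 = 137 (at t = 5), with b = -148.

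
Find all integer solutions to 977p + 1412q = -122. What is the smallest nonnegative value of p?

630

gcd(1412, 977):
  1412 = 1*977 + 435
  977 = 2*435 + 107
  435 = 4*107 + 7
  107 = 15*7 + 2
  7 = 3*2 + 1
  2 = 2*1
so gcd(1412, 977) = 1.
1 divides -122, so solutions exist.
Back-substitute for Bézout coefficients:
  1 = 7 - 3*2
  ... = 977*(-607) + 1412*(420)
Scale by -122/1 = -122: (p₀, q₀) = (74054, -51240).
General solution: p = 74054 + 1412t, q = -51240 - 977t for integer t.
p ≥ 0: smallest is 74054 mod 1412 = 630 (at t = -52), with q = -436.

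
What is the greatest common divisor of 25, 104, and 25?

gcd(104, 25) = 1.
gcd(1, 25) = 1.

1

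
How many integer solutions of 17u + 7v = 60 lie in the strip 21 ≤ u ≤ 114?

13

gcd(17, 7):
  17 = 2*7 + 3
  7 = 2*3 + 1
  3 = 3*1
so gcd(17, 7) = 1.
Back-substitute for Bézout coefficients:
  1 = 7 - 2*3
  ... = 17*(-2) + 7*(5)
Scale by 60: particular solution (-120, 300); reduce u mod 7: (6, -6).
General solution: u = 6 + 7t, v = -6 - 17t for integer t.
21 ≤ 6 + 7t ≤ 114 gives t ∈ [3, 15], which is 13 values.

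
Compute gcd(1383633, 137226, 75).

3

gcd(1383633, 137226) = 3  (1383633 = 10*137226 + 11373, 137226 = 12*11373 + 750, 11373 = 15*750 + 123, 750 = 6*123 + 12, 123 = 10*12 + 3, 12 = 4*3).
gcd(3, 75) = 3.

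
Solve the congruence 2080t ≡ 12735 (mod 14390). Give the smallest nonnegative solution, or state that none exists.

no solution

gcd(14390, 2080) = 10.
10 does not divide 12735, so the congruence has no solution.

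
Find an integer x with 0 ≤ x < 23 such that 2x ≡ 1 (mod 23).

gcd(23, 2) = 1.
By Bézout, 2·(-11) + 23·(1) = 1.
So 2·-11 ≡ 1 (mod 23), and -11 mod 23 = 12.

12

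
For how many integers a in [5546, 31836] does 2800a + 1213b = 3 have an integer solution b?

gcd(2800, 1213) = 1  (2800 = 2×1213 + 374, 1213 = 3×374 + 91, 374 = 4×91 + 10, 91 = 9×10 + 1, 10 = 10×1).
Back-substituting, 2800×(-120) + 1213×(277) = 1.
Scale by 3: particular solution (-360, 831); reduce a mod 1213: (853, -1969).
General solution: a = 853 + 1213t, b = -1969 - 2800t for integer t.
5546 ≤ 853 + 1213t ≤ 31836 gives t ∈ [4, 25], which is 22 values.

22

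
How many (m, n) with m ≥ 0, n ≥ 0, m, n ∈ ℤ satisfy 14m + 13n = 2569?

gcd(14, 13) = 1  (14 = 1*13 + 1, 13 = 13*1).
Back-substituting, 14*(1) + 13*(-1) = 1.
Scale by 2569: one solution is (2569, -2569). Reduce m mod 13: (8, 189).
General: m = 8 + 13t, n = 189 - 14t.
m ≥ 0 ⇒ t ≥ 0; n ≥ 0 ⇒ t ≤ 13. So t ∈ [0, 13]: 14 solutions.

14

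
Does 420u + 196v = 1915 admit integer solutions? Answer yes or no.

no

gcd(420, 196) = 28  (420 = 2×196 + 28, 196 = 7×28).
28 does not divide 1915 (remainder 11), so no integer solutions.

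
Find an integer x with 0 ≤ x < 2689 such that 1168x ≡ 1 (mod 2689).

gcd(2689, 1168) = 1.
By Bézout, 1168×(-518) + 2689×(225) = 1.
So 1168×-518 ≡ 1 (mod 2689), and -518 mod 2689 = 2171.

2171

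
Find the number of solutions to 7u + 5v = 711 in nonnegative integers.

20

gcd(7, 5) = 1.
By Bézout, 7·(-2) + 5·(3) = 1.
One solution: (3, 138).
General: u = 3 + 5t, v = 138 - 7t.
u ≥ 0 ⇒ t ≥ 0; v ≥ 0 ⇒ t ≤ 19. So t ∈ [0, 19]: 20 solutions.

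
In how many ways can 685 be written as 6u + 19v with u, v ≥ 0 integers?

6

gcd(19, 6) = 1.
By Bézout, 6*(-3) + 19*(1) = 1.
One solution: (16, 31).
General: u = 16 + 19t, v = 31 - 6t.
u ≥ 0 ⇒ t ≥ 0; v ≥ 0 ⇒ t ≤ 5. So t ∈ [0, 5]: 6 solutions.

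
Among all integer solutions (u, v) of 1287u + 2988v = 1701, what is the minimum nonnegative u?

gcd(2988, 1287):
  2988 = 2·1287 + 414
  1287 = 3·414 + 45
  414 = 9·45 + 9
  45 = 5·9
so gcd(2988, 1287) = 9.
9 divides 1701, so solutions exist.
Back-substitute for Bézout coefficients:
  9 = 414 - 9·45
  ... = 1287·(-65) + 2988·(28)
Scale by 1701/9 = 189: (u₀, v₀) = (-12285, 5292).
General solution: u = -12285 + 332t, v = 5292 - 143t for integer t.
u ≥ 0: smallest is -12285 mod 332 = 331 (at t = 38), with v = -142.

331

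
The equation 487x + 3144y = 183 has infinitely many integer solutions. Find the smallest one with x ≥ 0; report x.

gcd(3144, 487):
  3144 = 6*487 + 222
  487 = 2*222 + 43
  222 = 5*43 + 7
  43 = 6*7 + 1
  7 = 7*1
so gcd(3144, 487) = 1.
1 divides 183, so solutions exist.
Back-substitute for Bézout coefficients:
  1 = 43 - 6*7
  ... = 487*(439) + 3144*(-68)
Scale by 183/1 = 183: (x₀, y₀) = (80337, -12444).
General solution: x = 80337 + 3144t, y = -12444 - 487t for integer t.
x ≥ 0: smallest is 80337 mod 3144 = 1737 (at t = -25), with y = -269.

1737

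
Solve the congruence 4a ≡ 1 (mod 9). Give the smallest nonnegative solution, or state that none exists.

7

gcd(9, 4) = 1.
1 divides 1, so solutions exist.
By Bézout, 4·(-2) + 9·(1) = 1.
So 4·(-2) ≡ 1 (mod 9); multiply by 1: a ≡ -2 (mod 9).
Smallest nonnegative: a = -2 mod 9 = 7.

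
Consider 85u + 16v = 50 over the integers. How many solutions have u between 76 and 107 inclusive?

gcd(85, 16):
  85 = 5·16 + 5
  16 = 3·5 + 1
  5 = 5·1
so gcd(85, 16) = 1.
Back-substitute for Bézout coefficients:
  1 = 16 - 3·5
  ... = 85·(-3) + 16·(16)
Scale by 50: particular solution (-150, 800); reduce u mod 16: (10, -50).
General solution: u = 10 + 16t, v = -50 - 85t for integer t.
76 ≤ 10 + 16t ≤ 107 gives t ∈ [5, 6], which is 2 values.

2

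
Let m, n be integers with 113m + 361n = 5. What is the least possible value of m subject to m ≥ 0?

147

gcd(361, 113):
  361 = 3×113 + 22
  113 = 5×22 + 3
  22 = 7×3 + 1
  3 = 3×1
so gcd(361, 113) = 1.
1 divides 5, so solutions exist.
Back-substitute for Bézout coefficients:
  1 = 22 - 7×3
  ... = 113×(-115) + 361×(36)
Scale by 5/1 = 5: (m₀, n₀) = (-575, 180).
General solution: m = -575 + 361t, n = 180 - 113t for integer t.
m ≥ 0: smallest is -575 mod 361 = 147 (at t = 2), with n = -46.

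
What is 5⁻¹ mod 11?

9

gcd(11, 5):
  11 = 2*5 + 1
  5 = 5*1
so gcd(11, 5) = 1.
Back-substitute for Bézout coefficients:
  1 = 11 - 2*5
  ... = 5*(-2) + 11*(1)
So 5*-2 ≡ 1 (mod 11), and -2 mod 11 = 9.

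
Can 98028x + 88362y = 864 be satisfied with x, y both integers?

yes

gcd(98028, 88362) = 18.
18 divides 864, so integer solutions exist.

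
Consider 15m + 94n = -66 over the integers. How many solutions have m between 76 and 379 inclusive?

3

gcd(94, 15) = 1  (94 = 6·15 + 4, 15 = 3·4 + 3, 4 = 1·3 + 1, 3 = 3·1).
Back-substituting, 15·(-25) + 94·(4) = 1.
Scale by -66: particular solution (1650, -264); reduce m mod 94: (52, -9).
General solution: m = 52 + 94t, n = -9 - 15t for integer t.
76 ≤ 52 + 94t ≤ 379 gives t ∈ [1, 3], which is 3 values.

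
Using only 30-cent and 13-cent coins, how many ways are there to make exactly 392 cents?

1

Need nonnegative integers with 30j + 13k = 392.
gcd(30, 13) = 1, and 30·(-3) + 13·(7) = 1.
So (j₀, k₀) = (-1176, 2744); general j = -1176 + 13t, k = 2744 - 30t.
j ≥ 0 ⇒ t ≥ 91; k ≥ 0 ⇒ t ≤ 91. That's 1 value of t.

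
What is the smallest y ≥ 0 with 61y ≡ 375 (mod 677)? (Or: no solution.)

gcd(677, 61) = 1.
1 divides 375, so solutions exist.
By Bézout, 61×(111) + 677×(-10) = 1.
So 61×(111) ≡ 1 (mod 677); multiply by 375: y ≡ 41625 (mod 677).
Smallest nonnegative: y = 41625 mod 677 = 328.

328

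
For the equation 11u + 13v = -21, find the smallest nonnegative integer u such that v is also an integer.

4

gcd(13, 11):
  13 = 1×11 + 2
  11 = 5×2 + 1
  2 = 2×1
so gcd(13, 11) = 1.
1 divides -21, so solutions exist.
Back-substitute for Bézout coefficients:
  1 = 11 - 5×2
  ... = 11×(6) + 13×(-5)
Scale by -21/1 = -21: (u₀, v₀) = (-126, 105).
General solution: u = -126 + 13t, v = 105 - 11t for integer t.
u ≥ 0: smallest is -126 mod 13 = 4 (at t = 10), with v = -5.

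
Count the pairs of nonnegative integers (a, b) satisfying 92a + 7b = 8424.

13

gcd(92, 7) = 1.
By Bézout, 92*(1) + 7*(-13) = 1.
One solution: (3, 1164).
General: a = 3 + 7t, b = 1164 - 92t.
a ≥ 0 ⇒ t ≥ 0; b ≥ 0 ⇒ t ≤ 12. So t ∈ [0, 12]: 13 solutions.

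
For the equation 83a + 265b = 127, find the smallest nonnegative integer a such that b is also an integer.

59

gcd(265, 83) = 1  (265 = 3×83 + 16, 83 = 5×16 + 3, 16 = 5×3 + 1, 3 = 3×1).
1 divides 127, so solutions exist.
Back-substituting, 83×(-83) + 265×(26) = 1.
Scale by 127/1 = 127: (a₀, b₀) = (-10541, 3302).
General solution: a = -10541 + 265t, b = 3302 - 83t for integer t.
a ≥ 0: smallest is -10541 mod 265 = 59 (at t = 40), with b = -18.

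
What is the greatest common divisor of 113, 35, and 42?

1

gcd(113, 35) = 1.
gcd(1, 42) = 1.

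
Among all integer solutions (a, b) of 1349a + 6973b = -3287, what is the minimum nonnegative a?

225

gcd(6973, 1349):
  6973 = 5*1349 + 228
  1349 = 5*228 + 209
  228 = 1*209 + 19
  209 = 11*19
so gcd(6973, 1349) = 19.
19 divides -3287, so solutions exist.
Back-substitute for Bézout coefficients:
  19 = 228 - 1*209
  ... = 1349*(-31) + 6973*(6)
Scale by -3287/19 = -173: (a₀, b₀) = (5363, -1038).
General solution: a = 5363 + 367t, b = -1038 - 71t for integer t.
a ≥ 0: smallest is 5363 mod 367 = 225 (at t = -14), with b = -44.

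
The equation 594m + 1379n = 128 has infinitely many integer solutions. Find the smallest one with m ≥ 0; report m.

gcd(1379, 594) = 1  (1379 = 2·594 + 191, 594 = 3·191 + 21, 191 = 9·21 + 2, 21 = 10·2 + 1, 2 = 2·1).
1 divides 128, so solutions exist.
Back-substituting, 594·(657) + 1379·(-283) = 1.
Scale by 128/1 = 128: (m₀, n₀) = (84096, -36224).
General solution: m = 84096 + 1379t, n = -36224 - 594t for integer t.
m ≥ 0: smallest is 84096 mod 1379 = 1356 (at t = -60), with n = -584.

1356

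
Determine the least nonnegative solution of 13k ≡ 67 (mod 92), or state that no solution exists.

83

gcd(92, 13) = 1.
1 divides 67, so solutions exist.
By Bézout, 13×(-7) + 92×(1) = 1.
So 13×(-7) ≡ 1 (mod 92); multiply by 67: k ≡ -469 (mod 92).
Smallest nonnegative: k = -469 mod 92 = 83.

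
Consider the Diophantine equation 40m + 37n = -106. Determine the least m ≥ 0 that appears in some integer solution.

14

gcd(40, 37):
  40 = 1·37 + 3
  37 = 12·3 + 1
  3 = 3·1
so gcd(40, 37) = 1.
1 divides -106, so solutions exist.
Back-substitute for Bézout coefficients:
  1 = 37 - 12·3
  ... = 40·(-12) + 37·(13)
Scale by -106/1 = -106: (m₀, n₀) = (1272, -1378).
General solution: m = 1272 + 37t, n = -1378 - 40t for integer t.
m ≥ 0: smallest is 1272 mod 37 = 14 (at t = -34), with n = -18.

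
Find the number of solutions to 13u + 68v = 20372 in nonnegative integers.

gcd(68, 13) = 1.
By Bézout, 13·(21) + 68·(-4) = 1.
One solution: (24, 295).
General: u = 24 + 68t, v = 295 - 13t.
u ≥ 0 ⇒ t ≥ 0; v ≥ 0 ⇒ t ≤ 22. So t ∈ [0, 22]: 23 solutions.

23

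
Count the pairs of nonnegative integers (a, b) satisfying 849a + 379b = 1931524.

gcd(849, 379) = 1.
By Bézout, 849×(25) + 379×(-56) = 1.
One solution: (89, 4897).
General: a = 89 + 379t, b = 4897 - 849t.
a ≥ 0 ⇒ t ≥ 0; b ≥ 0 ⇒ t ≤ 5. So t ∈ [0, 5]: 6 solutions.

6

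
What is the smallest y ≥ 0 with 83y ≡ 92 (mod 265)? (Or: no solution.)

gcd(265, 83) = 1  (265 = 3·83 + 16, 83 = 5·16 + 3, 16 = 5·3 + 1, 3 = 3·1).
1 divides 92, so solutions exist.
Back-substituting, 83·(-83) + 265·(26) = 1.
So 83·(-83) ≡ 1 (mod 265); multiply by 92: y ≡ -7636 (mod 265).
Smallest nonnegative: y = -7636 mod 265 = 49.

49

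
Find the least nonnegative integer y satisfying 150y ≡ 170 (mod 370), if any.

gcd(370, 150) = 10.
10 divides 170, so solutions exist.
By Bézout, 150×(5) + 370×(-2) = 10.
So 150×(5) ≡ 10 (mod 370); multiply by 17: y ≡ 85 (mod 37).
Smallest nonnegative: y = 85 mod 37 = 11.

11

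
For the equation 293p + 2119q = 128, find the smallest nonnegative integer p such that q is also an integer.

gcd(2119, 293):
  2119 = 7*293 + 68
  293 = 4*68 + 21
  68 = 3*21 + 5
  21 = 4*5 + 1
  5 = 5*1
so gcd(2119, 293) = 1.
1 divides 128, so solutions exist.
Back-substitute for Bézout coefficients:
  1 = 21 - 4*5
  ... = 293*(405) + 2119*(-56)
Scale by 128/1 = 128: (p₀, q₀) = (51840, -7168).
General solution: p = 51840 + 2119t, q = -7168 - 293t for integer t.
p ≥ 0: smallest is 51840 mod 2119 = 984 (at t = -24), with q = -136.

984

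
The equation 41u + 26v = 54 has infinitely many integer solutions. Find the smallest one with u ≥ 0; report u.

gcd(41, 26) = 1.
1 divides 54, so solutions exist.
By Bézout, 41×(7) + 26×(-11) = 1.
Scale by 54/1 = 54: (u₀, v₀) = (378, -594).
General solution: u = 378 + 26t, v = -594 - 41t for integer t.
u ≥ 0: smallest is 378 mod 26 = 14 (at t = -14), with v = -20.

14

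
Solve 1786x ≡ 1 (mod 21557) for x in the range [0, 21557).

11382

gcd(21557, 1786) = 1  (21557 = 12×1786 + 125, 1786 = 14×125 + 36, 125 = 3×36 + 17, 36 = 2×17 + 2, 17 = 8×2 + 1, 2 = 2×1).
Back-substituting, 1786×(-10175) + 21557×(843) = 1.
So 1786×-10175 ≡ 1 (mod 21557), and -10175 mod 21557 = 11382.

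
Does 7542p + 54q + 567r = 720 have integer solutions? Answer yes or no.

gcd(7542, 54):
  7542 = 139×54 + 36
  54 = 1×36 + 18
  36 = 2×18
so gcd(7542, 54) = 18.
gcd(18, 567) = 9.
9 divides 720, so integer solutions exist.

yes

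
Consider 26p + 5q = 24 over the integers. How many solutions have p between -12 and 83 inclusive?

gcd(26, 5) = 1.
By Bézout, 26·(1) + 5·(-5) = 1.
Particular solution: (4, -16).
General solution: p = 4 + 5t, q = -16 - 26t for integer t.
-12 ≤ 4 + 5t ≤ 83 gives t ∈ [-3, 15], which is 19 values.

19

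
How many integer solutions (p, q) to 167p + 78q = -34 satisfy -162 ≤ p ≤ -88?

gcd(167, 78) = 1.
By Bézout, 167*(-7) + 78*(15) = 1.
Particular solution: (4, -9).
General solution: p = 4 + 78t, q = -9 - 167t for integer t.
-162 ≤ 4 + 78t ≤ -88 gives t ∈ [-2, -2], which is 1 value.

1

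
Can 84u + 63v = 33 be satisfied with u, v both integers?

gcd(84, 63):
  84 = 1·63 + 21
  63 = 3·21
so gcd(84, 63) = 21.
21 does not divide 33 (remainder 12), so no integer solutions.

no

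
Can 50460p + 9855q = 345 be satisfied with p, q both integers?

gcd(50460, 9855) = 15  (50460 = 5×9855 + 1185, 9855 = 8×1185 + 375, 1185 = 3×375 + 60, 375 = 6×60 + 15, 60 = 4×15).
15 divides 345, so integer solutions exist.

yes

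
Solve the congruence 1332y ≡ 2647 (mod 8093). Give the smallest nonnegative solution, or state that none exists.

gcd(8093, 1332):
  8093 = 6×1332 + 101
  1332 = 13×101 + 19
  101 = 5×19 + 6
  19 = 3×6 + 1
  6 = 6×1
so gcd(8093, 1332) = 1.
1 divides 2647, so solutions exist.
Back-substitute for Bézout coefficients:
  1 = 19 - 3×6
  ... = 1332×(1282) + 8093×(-211)
So 1332×(1282) ≡ 1 (mod 8093); multiply by 2647: y ≡ 3393454 (mod 8093).
Smallest nonnegative: y = 3393454 mod 8093 = 2487.

2487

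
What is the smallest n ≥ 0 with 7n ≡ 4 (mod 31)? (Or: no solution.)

gcd(31, 7):
  31 = 4×7 + 3
  7 = 2×3 + 1
  3 = 3×1
so gcd(31, 7) = 1.
1 divides 4, so solutions exist.
Back-substitute for Bézout coefficients:
  1 = 7 - 2×3
  ... = 7×(9) + 31×(-2)
So 7×(9) ≡ 1 (mod 31); multiply by 4: n ≡ 36 (mod 31).
Smallest nonnegative: n = 36 mod 31 = 5.

5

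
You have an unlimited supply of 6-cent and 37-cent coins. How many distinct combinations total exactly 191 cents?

Need nonnegative integers with 6j + 37k = 191.
gcd(6, 37) = 1, and 6·(-6) + 37·(1) = 1.
So (j₀, k₀) = (-1146, 191); general j = -1146 + 37t, k = 191 - 6t.
j ≥ 0 ⇒ t ≥ 31; k ≥ 0 ⇒ t ≤ 31. That's 1 value of t.

1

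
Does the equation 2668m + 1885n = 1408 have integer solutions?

no

gcd(2668, 1885):
  2668 = 1·1885 + 783
  1885 = 2·783 + 319
  783 = 2·319 + 145
  319 = 2·145 + 29
  145 = 5·29
so gcd(2668, 1885) = 29.
29 does not divide 1408 (remainder 16), so no integer solutions.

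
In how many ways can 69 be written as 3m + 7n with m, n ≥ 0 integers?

4

gcd(7, 3):
  7 = 2×3 + 1
  3 = 3×1
so gcd(7, 3) = 1.
Back-substitute for Bézout coefficients:
  1 = 7 - 2×3
  ... = 3×(-2) + 7×(1)
Scale by 69: one solution is (-138, 69). Reduce m mod 7: (2, 9).
General: m = 2 + 7t, n = 9 - 3t.
m ≥ 0 ⇒ t ≥ 0; n ≥ 0 ⇒ t ≤ 3. So t ∈ [0, 3]: 4 solutions.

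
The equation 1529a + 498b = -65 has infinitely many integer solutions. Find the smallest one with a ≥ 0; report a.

425

gcd(1529, 498):
  1529 = 3*498 + 35
  498 = 14*35 + 8
  35 = 4*8 + 3
  8 = 2*3 + 2
  3 = 1*2 + 1
  2 = 2*1
so gcd(1529, 498) = 1.
1 divides -65, so solutions exist.
Back-substitute for Bézout coefficients:
  1 = 3 - 1*2
  ... = 1529*(185) + 498*(-568)
Scale by -65/1 = -65: (a₀, b₀) = (-12025, 36920).
General solution: a = -12025 + 498t, b = 36920 - 1529t for integer t.
a ≥ 0: smallest is -12025 mod 498 = 425 (at t = 25), with b = -1305.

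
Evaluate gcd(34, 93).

1

gcd(93, 34) = 1  (93 = 2*34 + 25, 34 = 1*25 + 9, 25 = 2*9 + 7, 9 = 1*7 + 2, 7 = 3*2 + 1, 2 = 2*1).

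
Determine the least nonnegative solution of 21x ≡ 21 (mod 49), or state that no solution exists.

gcd(49, 21) = 7  (49 = 2×21 + 7, 21 = 3×7).
7 divides 21, so solutions exist.
Back-substituting, 21×(-2) + 49×(1) = 7.
So 21×(-2) ≡ 7 (mod 49); multiply by 3: x ≡ -6 (mod 7).
Smallest nonnegative: x = -6 mod 7 = 1.

1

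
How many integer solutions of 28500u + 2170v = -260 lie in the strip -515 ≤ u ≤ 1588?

10

gcd(28500, 2170) = 10.
By Bézout, 28500·(15) + 2170·(-197) = 10.
Particular solution: (44, -578).
General solution: u = 44 + 217t, v = -578 - 2850t for integer t.
-515 ≤ 44 + 217t ≤ 1588 gives t ∈ [-2, 7], which is 10 values.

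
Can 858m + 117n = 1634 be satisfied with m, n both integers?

gcd(858, 117) = 39.
39 does not divide 1634 (remainder 35), so no integer solutions.

no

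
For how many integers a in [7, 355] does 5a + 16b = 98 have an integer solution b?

22

gcd(16, 5) = 1.
By Bézout, 5*(-3) + 16*(1) = 1.
Particular solution: (10, 3).
General solution: a = 10 + 16t, b = 3 - 5t for integer t.
7 ≤ 10 + 16t ≤ 355 gives t ∈ [0, 21], which is 22 values.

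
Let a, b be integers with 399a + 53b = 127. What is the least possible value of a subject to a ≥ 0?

14

gcd(399, 53) = 1.
1 divides 127, so solutions exist.
By Bézout, 399·(-17) + 53·(128) = 1.
Scale by 127/1 = 127: (a₀, b₀) = (-2159, 16256).
General solution: a = -2159 + 53t, b = 16256 - 399t for integer t.
a ≥ 0: smallest is -2159 mod 53 = 14 (at t = 41), with b = -103.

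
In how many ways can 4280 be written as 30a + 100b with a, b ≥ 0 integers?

gcd(100, 30) = 10  (100 = 3*30 + 10, 30 = 3*10).
Back-substituting, 30*(-3) + 100*(1) = 10.
Scale by 428: one solution is (-1284, 428). Reduce a mod 10: (6, 41).
General: a = 6 + 10t, b = 41 - 3t.
a ≥ 0 ⇒ t ≥ 0; b ≥ 0 ⇒ t ≤ 13. So t ∈ [0, 13]: 14 solutions.

14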